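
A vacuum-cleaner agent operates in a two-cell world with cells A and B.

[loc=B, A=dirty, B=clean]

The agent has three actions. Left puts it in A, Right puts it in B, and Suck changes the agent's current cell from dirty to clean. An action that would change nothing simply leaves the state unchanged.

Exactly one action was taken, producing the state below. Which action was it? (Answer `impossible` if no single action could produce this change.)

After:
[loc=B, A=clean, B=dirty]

try  Left: (A; A:dirty, B:clean)
try Right: (B; A:dirty, B:clean)
try  Suck: (B; A:dirty, B:clean)
no single action produces the after-state

impossible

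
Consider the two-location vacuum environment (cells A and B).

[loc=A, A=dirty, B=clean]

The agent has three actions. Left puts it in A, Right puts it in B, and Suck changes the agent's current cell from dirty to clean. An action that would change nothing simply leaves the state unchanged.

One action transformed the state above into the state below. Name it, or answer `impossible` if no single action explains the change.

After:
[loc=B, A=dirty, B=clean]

try  Left: (A; A:dirty, B:clean)
try Right: (B; A:dirty, B:clean)  ← match
try  Suck: (A; A:clean, B:clean)

Right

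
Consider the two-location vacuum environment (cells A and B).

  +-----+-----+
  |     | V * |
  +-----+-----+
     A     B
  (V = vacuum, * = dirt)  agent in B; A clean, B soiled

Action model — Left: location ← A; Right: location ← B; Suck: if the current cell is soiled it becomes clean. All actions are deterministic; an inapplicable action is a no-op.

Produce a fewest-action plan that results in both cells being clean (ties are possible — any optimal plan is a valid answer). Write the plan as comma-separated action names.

Suck

1) do Suck; now loc=B A=clean B=clean
min 1: B is soiled, one Suck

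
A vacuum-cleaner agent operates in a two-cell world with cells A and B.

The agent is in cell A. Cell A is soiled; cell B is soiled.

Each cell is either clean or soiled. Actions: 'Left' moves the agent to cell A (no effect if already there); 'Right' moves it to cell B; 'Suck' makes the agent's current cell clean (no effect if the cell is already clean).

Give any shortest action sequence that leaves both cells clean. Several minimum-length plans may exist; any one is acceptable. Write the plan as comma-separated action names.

Suck, Right, Suck

Suck (#1): loc=A A=clean B=soiled
Right (#2): loc=B A=clean B=soiled
Suck (#3): loc=B A=clean B=clean
min 3: Suck A + move + Suck B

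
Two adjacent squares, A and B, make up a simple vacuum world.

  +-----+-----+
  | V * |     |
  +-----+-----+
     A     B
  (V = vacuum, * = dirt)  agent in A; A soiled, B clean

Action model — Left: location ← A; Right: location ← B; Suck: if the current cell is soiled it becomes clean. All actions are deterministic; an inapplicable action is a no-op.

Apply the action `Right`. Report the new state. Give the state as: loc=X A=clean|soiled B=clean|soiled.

start: loc=A A=soiled B=clean
step 1/1 (Right): loc=B A=soiled B=clean

loc=B A=soiled B=clean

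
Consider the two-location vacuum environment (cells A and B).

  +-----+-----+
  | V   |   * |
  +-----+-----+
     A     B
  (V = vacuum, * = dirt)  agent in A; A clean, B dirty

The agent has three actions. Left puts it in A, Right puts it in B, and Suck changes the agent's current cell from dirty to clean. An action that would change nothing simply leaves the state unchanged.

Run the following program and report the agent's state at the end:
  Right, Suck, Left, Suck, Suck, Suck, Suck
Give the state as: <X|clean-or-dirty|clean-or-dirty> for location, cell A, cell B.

<A|clean|clean>

t=1 Right ⇒ <B|clean|dirty>
t=2 Suck ⇒ <B|clean|clean>
t=3 Left ⇒ <A|clean|clean>
t=4 Suck ⇒ <A|clean|clean>
t=5 Suck ⇒ <A|clean|clean>
t=6 Suck ⇒ <A|clean|clean>
t=7 Suck ⇒ <A|clean|clean>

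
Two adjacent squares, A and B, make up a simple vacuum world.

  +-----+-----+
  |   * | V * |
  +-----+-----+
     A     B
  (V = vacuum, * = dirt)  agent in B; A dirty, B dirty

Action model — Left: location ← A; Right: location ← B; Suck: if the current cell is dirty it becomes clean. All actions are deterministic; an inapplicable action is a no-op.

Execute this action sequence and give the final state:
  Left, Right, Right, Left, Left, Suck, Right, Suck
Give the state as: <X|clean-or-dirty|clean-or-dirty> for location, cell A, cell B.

[1] after Left: <A|dirty|dirty>
[2] after Right: <B|dirty|dirty>
[3] after Right: <B|dirty|dirty>
[4] after Left: <A|dirty|dirty>
[5] after Left: <A|dirty|dirty>
[6] after Suck: <A|clean|dirty>
[7] after Right: <B|clean|dirty>
[8] after Suck: <B|clean|clean>

<B|clean|clean>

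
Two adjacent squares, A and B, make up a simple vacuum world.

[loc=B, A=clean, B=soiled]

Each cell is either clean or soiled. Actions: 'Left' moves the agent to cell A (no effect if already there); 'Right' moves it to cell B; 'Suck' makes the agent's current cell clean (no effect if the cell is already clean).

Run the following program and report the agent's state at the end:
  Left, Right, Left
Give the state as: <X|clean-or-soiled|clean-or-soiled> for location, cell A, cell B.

<A|clean|soiled>

1) do Left; now <A|clean|soiled>
2) do Right; now <B|clean|soiled>
3) do Left; now <A|clean|soiled>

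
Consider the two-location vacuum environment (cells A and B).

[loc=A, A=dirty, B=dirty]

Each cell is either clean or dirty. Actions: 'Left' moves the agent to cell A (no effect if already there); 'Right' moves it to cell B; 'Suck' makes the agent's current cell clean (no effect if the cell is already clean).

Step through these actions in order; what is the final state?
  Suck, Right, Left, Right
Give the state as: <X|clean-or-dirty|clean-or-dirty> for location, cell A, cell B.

<B|clean|dirty>

[1] after Suck: <A|clean|dirty>
[2] after Right: <B|clean|dirty>
[3] after Left: <A|clean|dirty>
[4] after Right: <B|clean|dirty>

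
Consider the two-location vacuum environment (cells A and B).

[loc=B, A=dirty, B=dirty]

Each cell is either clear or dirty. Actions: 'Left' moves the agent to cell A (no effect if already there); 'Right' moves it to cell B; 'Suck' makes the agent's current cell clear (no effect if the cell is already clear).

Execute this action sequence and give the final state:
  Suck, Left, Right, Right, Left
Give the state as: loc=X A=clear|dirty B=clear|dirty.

loc=A A=dirty B=clear

step 1/5 (Suck): loc=B A=dirty B=clear
step 2/5 (Left): loc=A A=dirty B=clear
step 3/5 (Right): loc=B A=dirty B=clear
step 4/5 (Right): loc=B A=dirty B=clear
step 5/5 (Left): loc=A A=dirty B=clear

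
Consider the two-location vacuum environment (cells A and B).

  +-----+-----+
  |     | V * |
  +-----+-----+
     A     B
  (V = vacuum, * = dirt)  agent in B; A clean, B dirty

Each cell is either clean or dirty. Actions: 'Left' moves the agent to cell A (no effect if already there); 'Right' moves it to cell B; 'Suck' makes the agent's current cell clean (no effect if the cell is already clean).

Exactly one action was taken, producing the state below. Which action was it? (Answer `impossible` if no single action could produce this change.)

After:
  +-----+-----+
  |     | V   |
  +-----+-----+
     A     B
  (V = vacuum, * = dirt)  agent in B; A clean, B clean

Suck

try  Left: loc=A A=clean B=dirty
try Right: loc=B A=clean B=dirty
try  Suck: loc=B A=clean B=clean  ← match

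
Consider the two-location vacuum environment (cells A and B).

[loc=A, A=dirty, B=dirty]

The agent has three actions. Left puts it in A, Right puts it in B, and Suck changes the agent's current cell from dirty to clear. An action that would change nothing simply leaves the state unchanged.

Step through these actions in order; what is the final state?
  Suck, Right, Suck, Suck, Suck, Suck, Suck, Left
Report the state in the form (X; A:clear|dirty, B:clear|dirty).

(A; A:clear, B:clear)

step 1/8 (Suck): (A; A:clear, B:dirty)
step 2/8 (Right): (B; A:clear, B:dirty)
step 3/8 (Suck): (B; A:clear, B:clear)
step 4/8 (Suck): (B; A:clear, B:clear)
step 5/8 (Suck): (B; A:clear, B:clear)
step 6/8 (Suck): (B; A:clear, B:clear)
step 7/8 (Suck): (B; A:clear, B:clear)
step 8/8 (Left): (A; A:clear, B:clear)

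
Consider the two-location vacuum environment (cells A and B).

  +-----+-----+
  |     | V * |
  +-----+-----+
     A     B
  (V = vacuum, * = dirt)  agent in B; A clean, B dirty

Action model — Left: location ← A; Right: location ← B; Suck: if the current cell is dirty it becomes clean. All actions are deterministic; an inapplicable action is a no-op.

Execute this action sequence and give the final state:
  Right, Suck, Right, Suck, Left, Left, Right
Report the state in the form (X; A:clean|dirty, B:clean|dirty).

(B; A:clean, B:clean)

1) do Right; now (B; A:clean, B:dirty)
2) do Suck; now (B; A:clean, B:clean)
3) do Right; now (B; A:clean, B:clean)
4) do Suck; now (B; A:clean, B:clean)
5) do Left; now (A; A:clean, B:clean)
6) do Left; now (A; A:clean, B:clean)
7) do Right; now (B; A:clean, B:clean)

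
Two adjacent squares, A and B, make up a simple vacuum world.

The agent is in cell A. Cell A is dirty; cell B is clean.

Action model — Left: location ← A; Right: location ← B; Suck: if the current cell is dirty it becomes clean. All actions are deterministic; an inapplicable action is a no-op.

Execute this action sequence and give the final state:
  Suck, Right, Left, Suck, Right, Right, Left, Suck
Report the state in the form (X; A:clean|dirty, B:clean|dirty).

[1] after Suck: (A; A:clean, B:clean)
[2] after Right: (B; A:clean, B:clean)
[3] after Left: (A; A:clean, B:clean)
[4] after Suck: (A; A:clean, B:clean)
[5] after Right: (B; A:clean, B:clean)
[6] after Right: (B; A:clean, B:clean)
[7] after Left: (A; A:clean, B:clean)
[8] after Suck: (A; A:clean, B:clean)

(A; A:clean, B:clean)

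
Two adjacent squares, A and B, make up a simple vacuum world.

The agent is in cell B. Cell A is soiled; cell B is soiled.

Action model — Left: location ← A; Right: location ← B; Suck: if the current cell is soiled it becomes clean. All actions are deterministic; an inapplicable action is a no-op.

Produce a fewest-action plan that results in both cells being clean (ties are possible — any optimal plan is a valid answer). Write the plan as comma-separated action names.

Suck, Left, Suck

step 1/3 (Suck): in B — A soiled, B clean
step 2/3 (Left): in A — A soiled, B clean
step 3/3 (Suck): in A — A clean, B clean
min 3: Suck B + move + Suck A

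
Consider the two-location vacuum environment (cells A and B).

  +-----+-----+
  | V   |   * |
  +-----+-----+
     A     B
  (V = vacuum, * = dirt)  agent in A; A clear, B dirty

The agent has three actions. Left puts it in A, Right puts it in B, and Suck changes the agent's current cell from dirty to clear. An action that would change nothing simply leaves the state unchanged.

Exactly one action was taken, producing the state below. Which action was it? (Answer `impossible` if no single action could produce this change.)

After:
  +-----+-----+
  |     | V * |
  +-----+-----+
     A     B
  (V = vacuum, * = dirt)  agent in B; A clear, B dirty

try  Left: <A|clear|dirty>
try Right: <B|clear|dirty>  ← match
try  Suck: <A|clear|dirty>

Right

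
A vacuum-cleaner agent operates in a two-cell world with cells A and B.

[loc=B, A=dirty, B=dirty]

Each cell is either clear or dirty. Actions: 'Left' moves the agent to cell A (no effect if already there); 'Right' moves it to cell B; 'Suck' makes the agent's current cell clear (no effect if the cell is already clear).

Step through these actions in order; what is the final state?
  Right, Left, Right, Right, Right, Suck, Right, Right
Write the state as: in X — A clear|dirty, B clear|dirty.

in B — A dirty, B clear

Right (#1): in B — A dirty, B dirty
Left (#2): in A — A dirty, B dirty
Right (#3): in B — A dirty, B dirty
Right (#4): in B — A dirty, B dirty
Right (#5): in B — A dirty, B dirty
Suck (#6): in B — A dirty, B clear
Right (#7): in B — A dirty, B clear
Right (#8): in B — A dirty, B clear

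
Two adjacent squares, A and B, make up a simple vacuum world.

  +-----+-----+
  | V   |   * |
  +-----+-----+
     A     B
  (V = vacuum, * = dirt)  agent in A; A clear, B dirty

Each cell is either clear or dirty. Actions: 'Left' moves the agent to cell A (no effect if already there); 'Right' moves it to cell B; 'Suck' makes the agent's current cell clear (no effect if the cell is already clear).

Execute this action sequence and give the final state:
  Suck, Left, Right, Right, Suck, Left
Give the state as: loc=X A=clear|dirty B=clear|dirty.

1) do Suck; now loc=A A=clear B=dirty
2) do Left; now loc=A A=clear B=dirty
3) do Right; now loc=B A=clear B=dirty
4) do Right; now loc=B A=clear B=dirty
5) do Suck; now loc=B A=clear B=clear
6) do Left; now loc=A A=clear B=clear

loc=A A=clear B=clear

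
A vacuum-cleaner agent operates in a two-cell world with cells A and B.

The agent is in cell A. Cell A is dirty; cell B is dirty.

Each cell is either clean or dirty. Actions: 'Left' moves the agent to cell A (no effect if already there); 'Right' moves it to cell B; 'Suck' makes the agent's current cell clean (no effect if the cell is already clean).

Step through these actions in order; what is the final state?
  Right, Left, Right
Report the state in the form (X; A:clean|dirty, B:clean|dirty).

(B; A:dirty, B:dirty)

[1] after Right: (B; A:dirty, B:dirty)
[2] after Left: (A; A:dirty, B:dirty)
[3] after Right: (B; A:dirty, B:dirty)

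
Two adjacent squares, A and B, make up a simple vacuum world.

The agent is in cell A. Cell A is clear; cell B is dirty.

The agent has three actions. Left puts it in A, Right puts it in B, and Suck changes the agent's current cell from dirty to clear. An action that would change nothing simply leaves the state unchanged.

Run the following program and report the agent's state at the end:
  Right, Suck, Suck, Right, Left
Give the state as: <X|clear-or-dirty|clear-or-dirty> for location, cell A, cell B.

1. Right → <B|clear|dirty>
2. Suck → <B|clear|clear>
3. Suck → <B|clear|clear>
4. Right → <B|clear|clear>
5. Left → <A|clear|clear>

<A|clear|clear>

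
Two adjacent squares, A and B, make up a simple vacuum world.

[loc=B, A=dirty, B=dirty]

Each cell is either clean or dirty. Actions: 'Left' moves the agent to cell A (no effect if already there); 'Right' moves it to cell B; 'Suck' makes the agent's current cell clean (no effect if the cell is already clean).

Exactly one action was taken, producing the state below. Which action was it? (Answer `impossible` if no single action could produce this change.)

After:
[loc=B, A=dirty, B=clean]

try  Left: loc=A A=dirty B=dirty
try Right: loc=B A=dirty B=dirty
try  Suck: loc=B A=dirty B=clean  ← match

Suck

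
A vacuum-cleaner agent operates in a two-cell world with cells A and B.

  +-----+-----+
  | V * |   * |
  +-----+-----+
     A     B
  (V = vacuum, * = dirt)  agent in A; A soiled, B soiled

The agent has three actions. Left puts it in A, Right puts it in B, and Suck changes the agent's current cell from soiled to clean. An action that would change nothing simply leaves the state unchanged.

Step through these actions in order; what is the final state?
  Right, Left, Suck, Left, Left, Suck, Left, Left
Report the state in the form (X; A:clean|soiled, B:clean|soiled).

step 1/8 (Right): (B; A:soiled, B:soiled)
step 2/8 (Left): (A; A:soiled, B:soiled)
step 3/8 (Suck): (A; A:clean, B:soiled)
step 4/8 (Left): (A; A:clean, B:soiled)
step 5/8 (Left): (A; A:clean, B:soiled)
step 6/8 (Suck): (A; A:clean, B:soiled)
step 7/8 (Left): (A; A:clean, B:soiled)
step 8/8 (Left): (A; A:clean, B:soiled)

(A; A:clean, B:soiled)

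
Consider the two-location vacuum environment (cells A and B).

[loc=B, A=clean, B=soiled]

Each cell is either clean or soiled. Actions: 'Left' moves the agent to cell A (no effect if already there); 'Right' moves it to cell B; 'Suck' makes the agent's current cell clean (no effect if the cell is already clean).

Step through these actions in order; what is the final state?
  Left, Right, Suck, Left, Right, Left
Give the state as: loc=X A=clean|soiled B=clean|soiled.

t=1 Left ⇒ loc=A A=clean B=soiled
t=2 Right ⇒ loc=B A=clean B=soiled
t=3 Suck ⇒ loc=B A=clean B=clean
t=4 Left ⇒ loc=A A=clean B=clean
t=5 Right ⇒ loc=B A=clean B=clean
t=6 Left ⇒ loc=A A=clean B=clean

loc=A A=clean B=clean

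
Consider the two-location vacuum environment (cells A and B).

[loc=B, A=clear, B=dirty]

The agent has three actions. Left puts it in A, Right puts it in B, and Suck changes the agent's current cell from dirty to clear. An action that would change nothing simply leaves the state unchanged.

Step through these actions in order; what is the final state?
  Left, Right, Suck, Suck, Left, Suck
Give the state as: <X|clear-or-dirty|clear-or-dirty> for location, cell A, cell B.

[1] after Left: <A|clear|dirty>
[2] after Right: <B|clear|dirty>
[3] after Suck: <B|clear|clear>
[4] after Suck: <B|clear|clear>
[5] after Left: <A|clear|clear>
[6] after Suck: <A|clear|clear>

<A|clear|clear>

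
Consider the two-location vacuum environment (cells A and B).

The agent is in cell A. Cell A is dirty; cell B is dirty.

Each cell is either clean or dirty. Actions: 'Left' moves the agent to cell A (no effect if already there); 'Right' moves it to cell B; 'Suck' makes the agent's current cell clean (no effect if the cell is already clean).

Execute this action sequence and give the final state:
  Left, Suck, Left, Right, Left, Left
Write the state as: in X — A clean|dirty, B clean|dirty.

in A — A clean, B dirty

1. Left → in A — A dirty, B dirty
2. Suck → in A — A clean, B dirty
3. Left → in A — A clean, B dirty
4. Right → in B — A clean, B dirty
5. Left → in A — A clean, B dirty
6. Left → in A — A clean, B dirty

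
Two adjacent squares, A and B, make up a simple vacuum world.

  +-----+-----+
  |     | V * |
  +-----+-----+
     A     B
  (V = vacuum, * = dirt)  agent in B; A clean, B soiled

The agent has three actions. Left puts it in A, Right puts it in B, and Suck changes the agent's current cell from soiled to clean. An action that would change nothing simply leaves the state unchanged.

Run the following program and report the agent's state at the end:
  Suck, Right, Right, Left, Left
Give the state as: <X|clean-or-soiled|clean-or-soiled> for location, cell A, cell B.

<A|clean|clean>

[1] after Suck: <B|clean|clean>
[2] after Right: <B|clean|clean>
[3] after Right: <B|clean|clean>
[4] after Left: <A|clean|clean>
[5] after Left: <A|clean|clean>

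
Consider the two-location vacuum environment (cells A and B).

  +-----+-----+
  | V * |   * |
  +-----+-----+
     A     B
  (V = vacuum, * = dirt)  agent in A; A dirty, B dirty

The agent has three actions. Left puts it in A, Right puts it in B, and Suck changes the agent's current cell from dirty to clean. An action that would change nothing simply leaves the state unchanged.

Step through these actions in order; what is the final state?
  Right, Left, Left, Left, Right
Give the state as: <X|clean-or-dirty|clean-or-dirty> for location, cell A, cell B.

<B|dirty|dirty>

1. Right → <B|dirty|dirty>
2. Left → <A|dirty|dirty>
3. Left → <A|dirty|dirty>
4. Left → <A|dirty|dirty>
5. Right → <B|dirty|dirty>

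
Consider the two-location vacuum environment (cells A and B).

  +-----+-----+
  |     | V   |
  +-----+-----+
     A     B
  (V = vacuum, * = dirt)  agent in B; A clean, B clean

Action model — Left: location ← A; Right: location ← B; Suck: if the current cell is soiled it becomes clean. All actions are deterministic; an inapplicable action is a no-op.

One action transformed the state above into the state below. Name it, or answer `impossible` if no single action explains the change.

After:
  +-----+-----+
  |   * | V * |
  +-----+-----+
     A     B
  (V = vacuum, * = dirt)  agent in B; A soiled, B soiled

impossible

try  Left: (A; A:clean, B:clean)
try Right: (B; A:clean, B:clean)
try  Suck: (B; A:clean, B:clean)
no single action produces the after-state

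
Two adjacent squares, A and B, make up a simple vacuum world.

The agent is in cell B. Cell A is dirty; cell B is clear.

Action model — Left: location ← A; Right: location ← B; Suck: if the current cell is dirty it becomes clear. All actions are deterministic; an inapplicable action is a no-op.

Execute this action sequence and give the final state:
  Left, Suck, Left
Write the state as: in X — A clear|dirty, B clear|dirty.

in A — A clear, B clear

1. Left → in A — A dirty, B clear
2. Suck → in A — A clear, B clear
3. Left → in A — A clear, B clear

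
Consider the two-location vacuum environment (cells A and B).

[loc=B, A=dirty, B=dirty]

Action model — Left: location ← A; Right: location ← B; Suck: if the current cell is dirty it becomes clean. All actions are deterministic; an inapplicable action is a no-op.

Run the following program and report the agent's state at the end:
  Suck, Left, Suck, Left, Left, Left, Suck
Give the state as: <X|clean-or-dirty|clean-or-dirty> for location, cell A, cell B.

<A|clean|clean>

t=1 Suck ⇒ <B|dirty|clean>
t=2 Left ⇒ <A|dirty|clean>
t=3 Suck ⇒ <A|clean|clean>
t=4 Left ⇒ <A|clean|clean>
t=5 Left ⇒ <A|clean|clean>
t=6 Left ⇒ <A|clean|clean>
t=7 Suck ⇒ <A|clean|clean>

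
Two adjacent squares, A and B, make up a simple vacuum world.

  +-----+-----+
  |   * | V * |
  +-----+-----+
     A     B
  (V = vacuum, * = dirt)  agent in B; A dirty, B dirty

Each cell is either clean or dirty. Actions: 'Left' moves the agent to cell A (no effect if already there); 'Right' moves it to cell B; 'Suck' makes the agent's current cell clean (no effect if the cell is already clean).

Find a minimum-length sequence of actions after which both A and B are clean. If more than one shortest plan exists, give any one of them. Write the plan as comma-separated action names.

Suck, Left, Suck

1. Suck → <B|dirty|clean>
2. Left → <A|dirty|clean>
3. Suck → <A|clean|clean>
min 3: Suck B + move + Suck A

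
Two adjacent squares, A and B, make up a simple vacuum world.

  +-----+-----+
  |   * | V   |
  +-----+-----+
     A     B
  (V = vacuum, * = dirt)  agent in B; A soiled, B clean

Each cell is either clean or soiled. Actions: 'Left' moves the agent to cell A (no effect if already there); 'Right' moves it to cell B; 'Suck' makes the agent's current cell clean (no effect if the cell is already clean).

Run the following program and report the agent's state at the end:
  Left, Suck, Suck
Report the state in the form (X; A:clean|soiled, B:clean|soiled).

1) do Left; now (A; A:soiled, B:clean)
2) do Suck; now (A; A:clean, B:clean)
3) do Suck; now (A; A:clean, B:clean)

(A; A:clean, B:clean)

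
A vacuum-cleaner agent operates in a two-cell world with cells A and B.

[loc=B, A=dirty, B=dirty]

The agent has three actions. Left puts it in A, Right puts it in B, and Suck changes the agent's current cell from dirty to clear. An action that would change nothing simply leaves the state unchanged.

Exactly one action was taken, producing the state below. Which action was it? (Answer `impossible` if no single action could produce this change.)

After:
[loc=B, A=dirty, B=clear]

Suck

try  Left: (A; A:dirty, B:dirty)
try Right: (B; A:dirty, B:dirty)
try  Suck: (B; A:dirty, B:clear)  ← match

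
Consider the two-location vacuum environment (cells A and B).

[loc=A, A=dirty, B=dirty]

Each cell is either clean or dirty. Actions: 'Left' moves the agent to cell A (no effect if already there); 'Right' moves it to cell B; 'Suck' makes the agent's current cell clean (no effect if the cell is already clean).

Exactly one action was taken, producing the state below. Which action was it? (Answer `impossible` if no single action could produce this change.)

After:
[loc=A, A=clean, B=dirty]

try  Left: (A; A:dirty, B:dirty)
try Right: (B; A:dirty, B:dirty)
try  Suck: (A; A:clean, B:dirty)  ← match

Suck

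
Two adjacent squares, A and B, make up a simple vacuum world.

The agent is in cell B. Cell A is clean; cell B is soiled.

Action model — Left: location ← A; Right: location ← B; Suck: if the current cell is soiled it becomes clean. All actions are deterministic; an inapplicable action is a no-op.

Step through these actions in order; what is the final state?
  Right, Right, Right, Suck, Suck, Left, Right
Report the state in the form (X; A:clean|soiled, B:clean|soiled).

1) do Right; now (B; A:clean, B:soiled)
2) do Right; now (B; A:clean, B:soiled)
3) do Right; now (B; A:clean, B:soiled)
4) do Suck; now (B; A:clean, B:clean)
5) do Suck; now (B; A:clean, B:clean)
6) do Left; now (A; A:clean, B:clean)
7) do Right; now (B; A:clean, B:clean)

(B; A:clean, B:clean)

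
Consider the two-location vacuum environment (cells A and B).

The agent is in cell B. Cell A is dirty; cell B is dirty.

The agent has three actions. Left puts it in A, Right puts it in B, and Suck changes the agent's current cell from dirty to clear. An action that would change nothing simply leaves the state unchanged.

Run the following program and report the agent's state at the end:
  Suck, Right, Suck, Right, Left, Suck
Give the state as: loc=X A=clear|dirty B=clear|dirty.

loc=A A=clear B=clear

1) do Suck; now loc=B A=dirty B=clear
2) do Right; now loc=B A=dirty B=clear
3) do Suck; now loc=B A=dirty B=clear
4) do Right; now loc=B A=dirty B=clear
5) do Left; now loc=A A=dirty B=clear
6) do Suck; now loc=A A=clear B=clear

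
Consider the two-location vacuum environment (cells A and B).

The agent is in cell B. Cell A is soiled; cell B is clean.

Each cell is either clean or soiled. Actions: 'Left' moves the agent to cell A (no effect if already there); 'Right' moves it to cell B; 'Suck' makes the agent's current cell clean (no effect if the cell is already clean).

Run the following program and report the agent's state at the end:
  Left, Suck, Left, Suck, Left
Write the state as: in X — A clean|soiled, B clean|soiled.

Left (#1): in A — A soiled, B clean
Suck (#2): in A — A clean, B clean
Left (#3): in A — A clean, B clean
Suck (#4): in A — A clean, B clean
Left (#5): in A — A clean, B clean

in A — A clean, B clean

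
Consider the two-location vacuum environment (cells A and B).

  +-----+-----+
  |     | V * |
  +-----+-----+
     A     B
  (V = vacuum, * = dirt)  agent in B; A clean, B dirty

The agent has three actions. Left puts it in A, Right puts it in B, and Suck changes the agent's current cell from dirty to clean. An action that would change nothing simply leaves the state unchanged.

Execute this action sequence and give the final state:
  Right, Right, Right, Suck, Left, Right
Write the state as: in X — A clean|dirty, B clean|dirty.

in B — A clean, B clean

1. Right → in B — A clean, B dirty
2. Right → in B — A clean, B dirty
3. Right → in B — A clean, B dirty
4. Suck → in B — A clean, B clean
5. Left → in A — A clean, B clean
6. Right → in B — A clean, B clean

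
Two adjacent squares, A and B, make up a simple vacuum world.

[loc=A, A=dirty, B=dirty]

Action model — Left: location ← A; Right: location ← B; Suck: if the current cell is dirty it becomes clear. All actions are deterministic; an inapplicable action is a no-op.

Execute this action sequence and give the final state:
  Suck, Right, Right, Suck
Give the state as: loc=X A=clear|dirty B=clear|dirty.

loc=B A=clear B=clear

1) do Suck; now loc=A A=clear B=dirty
2) do Right; now loc=B A=clear B=dirty
3) do Right; now loc=B A=clear B=dirty
4) do Suck; now loc=B A=clear B=clear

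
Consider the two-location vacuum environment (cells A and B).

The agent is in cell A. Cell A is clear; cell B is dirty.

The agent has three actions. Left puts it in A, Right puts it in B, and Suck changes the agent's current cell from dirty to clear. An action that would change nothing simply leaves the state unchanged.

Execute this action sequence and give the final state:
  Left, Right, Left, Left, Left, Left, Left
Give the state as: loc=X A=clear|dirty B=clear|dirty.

loc=A A=clear B=dirty

step 1/7 (Left): loc=A A=clear B=dirty
step 2/7 (Right): loc=B A=clear B=dirty
step 3/7 (Left): loc=A A=clear B=dirty
step 4/7 (Left): loc=A A=clear B=dirty
step 5/7 (Left): loc=A A=clear B=dirty
step 6/7 (Left): loc=A A=clear B=dirty
step 7/7 (Left): loc=A A=clear B=dirty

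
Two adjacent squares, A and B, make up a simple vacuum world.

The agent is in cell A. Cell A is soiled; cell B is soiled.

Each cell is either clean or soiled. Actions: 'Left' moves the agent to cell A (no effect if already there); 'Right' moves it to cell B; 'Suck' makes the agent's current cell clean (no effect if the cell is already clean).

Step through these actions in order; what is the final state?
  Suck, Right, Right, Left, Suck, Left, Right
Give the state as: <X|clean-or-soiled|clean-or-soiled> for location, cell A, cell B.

<B|clean|soiled>

t=1 Suck ⇒ <A|clean|soiled>
t=2 Right ⇒ <B|clean|soiled>
t=3 Right ⇒ <B|clean|soiled>
t=4 Left ⇒ <A|clean|soiled>
t=5 Suck ⇒ <A|clean|soiled>
t=6 Left ⇒ <A|clean|soiled>
t=7 Right ⇒ <B|clean|soiled>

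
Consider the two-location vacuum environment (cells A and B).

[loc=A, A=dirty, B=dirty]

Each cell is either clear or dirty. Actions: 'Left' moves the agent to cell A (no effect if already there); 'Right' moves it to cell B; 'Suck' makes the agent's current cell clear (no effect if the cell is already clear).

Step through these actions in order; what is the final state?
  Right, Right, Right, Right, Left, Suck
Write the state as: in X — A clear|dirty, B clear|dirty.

[1] after Right: in B — A dirty, B dirty
[2] after Right: in B — A dirty, B dirty
[3] after Right: in B — A dirty, B dirty
[4] after Right: in B — A dirty, B dirty
[5] after Left: in A — A dirty, B dirty
[6] after Suck: in A — A clear, B dirty

in A — A clear, B dirty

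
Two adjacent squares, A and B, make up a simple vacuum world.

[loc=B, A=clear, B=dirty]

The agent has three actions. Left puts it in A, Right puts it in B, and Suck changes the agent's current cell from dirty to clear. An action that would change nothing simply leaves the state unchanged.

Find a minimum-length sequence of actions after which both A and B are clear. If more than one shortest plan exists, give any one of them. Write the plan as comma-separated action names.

step 1/1 (Suck): (B; A:clear, B:clear)
min 1: B is dirty, one Suck

Suck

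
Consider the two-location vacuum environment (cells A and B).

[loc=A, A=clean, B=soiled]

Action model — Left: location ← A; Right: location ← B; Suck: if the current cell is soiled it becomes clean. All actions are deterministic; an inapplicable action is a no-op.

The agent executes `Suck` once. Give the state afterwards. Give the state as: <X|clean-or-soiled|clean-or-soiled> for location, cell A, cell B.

<A|clean|soiled>

start: <A|clean|soiled>
[1] after Suck: <A|clean|soiled>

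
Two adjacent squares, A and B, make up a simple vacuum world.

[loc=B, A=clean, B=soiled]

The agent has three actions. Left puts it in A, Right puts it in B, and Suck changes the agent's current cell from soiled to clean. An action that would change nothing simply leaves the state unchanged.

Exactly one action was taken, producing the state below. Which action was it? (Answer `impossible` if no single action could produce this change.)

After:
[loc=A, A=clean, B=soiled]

try  Left: <A|clean|soiled>  ← match
try Right: <B|clean|soiled>
try  Suck: <B|clean|clean>

Left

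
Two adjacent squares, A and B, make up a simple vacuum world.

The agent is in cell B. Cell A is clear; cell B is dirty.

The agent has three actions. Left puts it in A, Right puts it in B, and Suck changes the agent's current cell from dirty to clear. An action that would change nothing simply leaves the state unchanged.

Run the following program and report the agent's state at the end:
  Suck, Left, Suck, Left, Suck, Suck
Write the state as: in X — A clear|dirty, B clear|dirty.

[1] after Suck: in B — A clear, B clear
[2] after Left: in A — A clear, B clear
[3] after Suck: in A — A clear, B clear
[4] after Left: in A — A clear, B clear
[5] after Suck: in A — A clear, B clear
[6] after Suck: in A — A clear, B clear

in A — A clear, B clear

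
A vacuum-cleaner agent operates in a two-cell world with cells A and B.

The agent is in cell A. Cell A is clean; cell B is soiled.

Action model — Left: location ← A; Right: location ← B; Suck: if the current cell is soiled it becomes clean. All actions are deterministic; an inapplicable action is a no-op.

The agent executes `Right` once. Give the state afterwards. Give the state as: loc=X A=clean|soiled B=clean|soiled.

loc=B A=clean B=soiled

start: loc=A A=clean B=soiled
Right (#1): loc=B A=clean B=soiled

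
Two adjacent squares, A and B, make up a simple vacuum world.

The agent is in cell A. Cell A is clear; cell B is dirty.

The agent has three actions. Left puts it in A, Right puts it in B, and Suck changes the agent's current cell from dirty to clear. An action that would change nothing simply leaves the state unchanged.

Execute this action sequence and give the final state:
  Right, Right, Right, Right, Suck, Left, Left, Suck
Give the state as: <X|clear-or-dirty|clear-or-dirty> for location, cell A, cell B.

<A|clear|clear>

step 1/8 (Right): <B|clear|dirty>
step 2/8 (Right): <B|clear|dirty>
step 3/8 (Right): <B|clear|dirty>
step 4/8 (Right): <B|clear|dirty>
step 5/8 (Suck): <B|clear|clear>
step 6/8 (Left): <A|clear|clear>
step 7/8 (Left): <A|clear|clear>
step 8/8 (Suck): <A|clear|clear>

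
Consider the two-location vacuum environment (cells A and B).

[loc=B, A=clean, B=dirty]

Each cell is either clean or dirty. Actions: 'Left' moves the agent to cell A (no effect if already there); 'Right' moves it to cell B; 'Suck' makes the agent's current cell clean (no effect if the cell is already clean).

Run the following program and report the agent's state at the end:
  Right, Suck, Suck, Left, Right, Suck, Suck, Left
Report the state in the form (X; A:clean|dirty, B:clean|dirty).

(A; A:clean, B:clean)

1) do Right; now (B; A:clean, B:dirty)
2) do Suck; now (B; A:clean, B:clean)
3) do Suck; now (B; A:clean, B:clean)
4) do Left; now (A; A:clean, B:clean)
5) do Right; now (B; A:clean, B:clean)
6) do Suck; now (B; A:clean, B:clean)
7) do Suck; now (B; A:clean, B:clean)
8) do Left; now (A; A:clean, B:clean)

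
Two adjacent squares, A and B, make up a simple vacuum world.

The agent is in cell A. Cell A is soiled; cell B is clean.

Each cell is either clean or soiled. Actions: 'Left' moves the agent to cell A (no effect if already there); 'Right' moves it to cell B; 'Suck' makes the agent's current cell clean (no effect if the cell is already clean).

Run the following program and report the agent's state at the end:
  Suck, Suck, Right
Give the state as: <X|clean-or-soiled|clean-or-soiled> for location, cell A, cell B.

1) do Suck; now <A|clean|clean>
2) do Suck; now <A|clean|clean>
3) do Right; now <B|clean|clean>

<B|clean|clean>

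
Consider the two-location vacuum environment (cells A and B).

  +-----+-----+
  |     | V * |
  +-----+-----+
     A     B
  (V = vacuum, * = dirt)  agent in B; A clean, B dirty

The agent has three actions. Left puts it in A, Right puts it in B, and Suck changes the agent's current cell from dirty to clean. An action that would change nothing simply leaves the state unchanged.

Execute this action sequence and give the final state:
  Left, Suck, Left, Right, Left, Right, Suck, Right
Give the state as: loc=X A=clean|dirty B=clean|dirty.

loc=B A=clean B=clean

t=1 Left ⇒ loc=A A=clean B=dirty
t=2 Suck ⇒ loc=A A=clean B=dirty
t=3 Left ⇒ loc=A A=clean B=dirty
t=4 Right ⇒ loc=B A=clean B=dirty
t=5 Left ⇒ loc=A A=clean B=dirty
t=6 Right ⇒ loc=B A=clean B=dirty
t=7 Suck ⇒ loc=B A=clean B=clean
t=8 Right ⇒ loc=B A=clean B=clean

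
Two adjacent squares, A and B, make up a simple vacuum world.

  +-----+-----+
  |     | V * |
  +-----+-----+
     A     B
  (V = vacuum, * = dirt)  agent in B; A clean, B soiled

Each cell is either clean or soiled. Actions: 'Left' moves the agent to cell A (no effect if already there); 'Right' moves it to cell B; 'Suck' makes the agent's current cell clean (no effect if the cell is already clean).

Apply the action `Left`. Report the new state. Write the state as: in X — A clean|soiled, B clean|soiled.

start: in B — A clean, B soiled
[1] after Left: in A — A clean, B soiled

in A — A clean, B soiled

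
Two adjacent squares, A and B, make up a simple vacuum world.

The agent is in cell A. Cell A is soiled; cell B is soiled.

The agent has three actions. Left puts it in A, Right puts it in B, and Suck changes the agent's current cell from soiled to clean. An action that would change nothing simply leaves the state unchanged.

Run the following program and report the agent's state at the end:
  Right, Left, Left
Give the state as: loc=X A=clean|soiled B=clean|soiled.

Right (#1): loc=B A=soiled B=soiled
Left (#2): loc=A A=soiled B=soiled
Left (#3): loc=A A=soiled B=soiled

loc=A A=soiled B=soiled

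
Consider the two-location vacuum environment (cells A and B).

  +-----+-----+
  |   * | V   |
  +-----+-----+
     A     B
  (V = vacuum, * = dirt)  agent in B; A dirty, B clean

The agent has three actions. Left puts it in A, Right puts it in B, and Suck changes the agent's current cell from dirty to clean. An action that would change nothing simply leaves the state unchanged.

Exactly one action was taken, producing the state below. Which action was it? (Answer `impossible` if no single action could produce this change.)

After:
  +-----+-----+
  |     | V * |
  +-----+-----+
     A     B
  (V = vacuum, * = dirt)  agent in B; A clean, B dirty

try  Left: loc=A A=dirty B=clean
try Right: loc=B A=dirty B=clean
try  Suck: loc=B A=dirty B=clean
no single action produces the after-state

impossible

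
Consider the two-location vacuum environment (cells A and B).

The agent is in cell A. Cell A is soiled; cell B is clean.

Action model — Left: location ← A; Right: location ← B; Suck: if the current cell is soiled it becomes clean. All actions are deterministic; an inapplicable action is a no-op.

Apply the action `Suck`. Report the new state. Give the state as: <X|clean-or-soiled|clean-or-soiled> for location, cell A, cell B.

start: <A|soiled|clean>
[1] after Suck: <A|clean|clean>

<A|clean|clean>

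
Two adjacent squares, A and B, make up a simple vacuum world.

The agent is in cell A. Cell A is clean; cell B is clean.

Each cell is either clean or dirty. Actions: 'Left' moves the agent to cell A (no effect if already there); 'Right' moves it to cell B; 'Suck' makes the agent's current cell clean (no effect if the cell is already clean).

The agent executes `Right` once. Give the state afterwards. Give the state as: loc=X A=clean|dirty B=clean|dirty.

start: loc=A A=clean B=clean
step 1/1 (Right): loc=B A=clean B=clean

loc=B A=clean B=clean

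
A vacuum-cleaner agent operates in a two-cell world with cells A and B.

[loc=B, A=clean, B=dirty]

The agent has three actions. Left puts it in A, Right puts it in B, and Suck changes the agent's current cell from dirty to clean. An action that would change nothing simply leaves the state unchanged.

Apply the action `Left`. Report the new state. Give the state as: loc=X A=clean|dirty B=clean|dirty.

start: loc=B A=clean B=dirty
1) do Left; now loc=A A=clean B=dirty

loc=A A=clean B=dirty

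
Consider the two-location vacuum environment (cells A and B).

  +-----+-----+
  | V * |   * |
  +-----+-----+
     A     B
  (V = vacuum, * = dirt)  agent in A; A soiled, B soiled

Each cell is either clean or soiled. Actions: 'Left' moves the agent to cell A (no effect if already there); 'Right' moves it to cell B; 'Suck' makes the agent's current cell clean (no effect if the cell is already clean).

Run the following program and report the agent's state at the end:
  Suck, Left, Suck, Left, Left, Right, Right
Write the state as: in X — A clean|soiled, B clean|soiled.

1) do Suck; now in A — A clean, B soiled
2) do Left; now in A — A clean, B soiled
3) do Suck; now in A — A clean, B soiled
4) do Left; now in A — A clean, B soiled
5) do Left; now in A — A clean, B soiled
6) do Right; now in B — A clean, B soiled
7) do Right; now in B — A clean, B soiled

in B — A clean, B soiled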